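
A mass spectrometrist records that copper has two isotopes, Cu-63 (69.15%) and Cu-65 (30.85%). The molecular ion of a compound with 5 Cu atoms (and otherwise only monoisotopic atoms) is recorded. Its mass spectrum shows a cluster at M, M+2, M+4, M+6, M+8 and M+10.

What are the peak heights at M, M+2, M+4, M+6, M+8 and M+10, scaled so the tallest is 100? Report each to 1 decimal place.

Each Cu atom is independently Cu-63 (p = 0.6915) or Cu-65 (q = 0.3085); the cluster is the binomial expansion (p + q)^5.
P(M) = 0.6915^5 = 0.158111
P(M+2) = 5 × 0.6915^4 × 0.3085^1 = 0.352691
P(M+4) = 10 × 0.6915^3 × 0.3085^2 = 0.314693
P(M+6) = 10 × 0.6915^2 × 0.3085^3 = 0.140394
P(M+8) = 5 × 0.6915^1 × 0.3085^4 = 0.031317
P(M+10) = 0.3085^5 = 0.002794
The M+2 peak is largest (0.352691); scaling to 100 gives 44.8 : 100.0 : 89.2 : 39.8 : 8.9 : 0.8.

44.8 : 100.0 : 89.2 : 39.8 : 8.9 : 0.8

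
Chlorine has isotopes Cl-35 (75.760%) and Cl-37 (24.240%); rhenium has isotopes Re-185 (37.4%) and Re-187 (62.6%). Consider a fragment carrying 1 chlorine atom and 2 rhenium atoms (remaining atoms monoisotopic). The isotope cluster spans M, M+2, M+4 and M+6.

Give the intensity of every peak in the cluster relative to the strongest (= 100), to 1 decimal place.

25.8 : 94.7 : 100.0 : 23.1

Chlorine pattern (n=1): 0.7576 : 0.2424
Rhenium pattern (n=2): 0.139876 : 0.468248 : 0.391876
Convolve the two distributions (both contribute in 2-u steps):
  M: 0.7576×0.139876 = 0.105970
  M+2: 0.7576×0.468248 + 0.2424×0.139876 = 0.388651
  M+4: 0.7576×0.391876 + 0.2424×0.468248 = 0.410389
  M+6: 0.2424×0.391876 = 0.094991
Scale to base peak (0.410389) = 100: 25.8 : 94.7 : 100.0 : 23.1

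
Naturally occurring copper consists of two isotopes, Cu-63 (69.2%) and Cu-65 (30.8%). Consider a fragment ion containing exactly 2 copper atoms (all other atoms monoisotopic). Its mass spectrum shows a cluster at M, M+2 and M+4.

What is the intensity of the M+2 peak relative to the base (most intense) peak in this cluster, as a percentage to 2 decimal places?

Term probabilities: M 0.4789, M+2 0.4263, M+4 0.0949. Base peak = M.
P(M) = C(2,0) × 0.692^2 × 0.308^0 = 1 × 0.478864 × 1.0000 = 0.478864 (base)
P(M+2) = C(2,1) × 0.692^1 × 0.308^1 = 2 × 0.6920 × 0.3080 = 0.426272
Relative intensity = 0.426272 / 0.478864 × 100 = 89.02

89.02%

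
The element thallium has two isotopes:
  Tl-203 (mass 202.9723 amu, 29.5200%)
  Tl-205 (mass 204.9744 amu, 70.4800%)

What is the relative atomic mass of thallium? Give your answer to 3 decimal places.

204.383 amu

Average mass = Σ (abundance × isotope mass) = 0.295200 × 202.9723 + 0.704800 × 204.9744
= 59.91742 + 144.46596 = 204.38338 amu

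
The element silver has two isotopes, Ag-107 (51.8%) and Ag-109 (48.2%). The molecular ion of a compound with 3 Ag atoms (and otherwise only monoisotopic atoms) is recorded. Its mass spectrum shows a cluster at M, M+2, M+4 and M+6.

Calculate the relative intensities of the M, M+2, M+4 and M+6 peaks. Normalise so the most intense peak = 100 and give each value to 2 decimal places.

Each Ag atom is independently Ag-107 (p = 0.518) or Ag-109 (q = 0.482); the cluster is the binomial expansion (p + q)^3.
P(M) = 0.518^3 = 0.138992
P(M+2) = 3 × 0.518^2 × 0.482^1 = 0.387997
P(M+4) = 3 × 0.518^1 × 0.482^2 = 0.361031
P(M+6) = 0.482^3 = 0.111980
The M+2 peak is largest (0.387997); scaling to 100 gives 35.82 : 100.00 : 93.05 : 28.86.

35.82 : 100.00 : 93.05 : 28.86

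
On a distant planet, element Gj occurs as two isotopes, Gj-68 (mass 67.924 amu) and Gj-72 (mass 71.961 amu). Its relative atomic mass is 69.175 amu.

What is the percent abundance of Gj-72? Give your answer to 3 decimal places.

30.988%

Writing the weighted mean with unknown fraction x of Gj-68:
67.924·x + 71.961·(1 − x) = 69.175
(67.924 − 71.961)·x = 69.175 − 71.961
x = -2.786 / -4.037 = 0.69012 → 69.012% Gj-68, 30.988% Gj-72.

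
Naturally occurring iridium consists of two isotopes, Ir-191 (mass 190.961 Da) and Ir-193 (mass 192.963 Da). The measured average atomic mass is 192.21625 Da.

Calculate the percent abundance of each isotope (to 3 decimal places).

Let x be the fractional abundance of Ir-191; then Ir-193 has abundance 1 − x.
190.961·x + 192.963·(1 − x) = 192.21625
(190.961 − 192.963)·x = 192.21625 − 192.963
x = -0.74675 / -2.002 = 0.37300 → 37.300% Ir-191, 62.700% Ir-193.

Ir-191: 37.300%, Ir-193: 62.700%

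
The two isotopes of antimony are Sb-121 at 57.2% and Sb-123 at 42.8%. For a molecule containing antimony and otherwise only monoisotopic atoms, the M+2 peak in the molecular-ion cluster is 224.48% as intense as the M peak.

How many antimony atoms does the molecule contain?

For n independent Sb atoms, I(M+2)/I(M) = n · (abundance Sb-123) / (abundance Sb-121) = n · 0.428/0.572.
n = 2.2448 × 0.572/0.428 = 3.00 ≈ 3

3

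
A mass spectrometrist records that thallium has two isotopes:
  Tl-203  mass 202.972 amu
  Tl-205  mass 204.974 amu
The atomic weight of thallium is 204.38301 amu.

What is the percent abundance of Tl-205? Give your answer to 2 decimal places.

Writing the weighted mean with unknown fraction x of Tl-203:
202.972·x + 204.974·(1 − x) = 204.38301
(202.972 − 204.974)·x = 204.38301 − 204.974
x = -0.59099 / -2.002 = 0.29520 → 29.52% Tl-203, 70.48% Tl-205.

70.48%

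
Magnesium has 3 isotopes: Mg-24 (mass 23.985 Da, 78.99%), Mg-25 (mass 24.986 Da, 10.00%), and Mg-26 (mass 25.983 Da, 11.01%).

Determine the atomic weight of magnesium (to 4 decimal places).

The abundance-weighted mean is 0.7899 × 23.985 + 0.1000 × 24.986 + 0.1101 × 25.983
= 18.94575 + 2.49860 + 2.86073 = 24.30508 Da

24.3051 Da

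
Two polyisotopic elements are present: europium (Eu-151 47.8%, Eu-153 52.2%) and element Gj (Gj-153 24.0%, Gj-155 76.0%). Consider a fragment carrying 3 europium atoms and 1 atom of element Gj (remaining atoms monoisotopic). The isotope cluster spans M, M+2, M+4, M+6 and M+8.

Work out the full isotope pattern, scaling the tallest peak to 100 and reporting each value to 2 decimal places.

7.17 : 46.18 : 100.00 : 90.54 : 29.56

Europium pattern (n=3): 0.10921535 : 0.35780594 : 0.39074206 : 0.14223665
Element Gj pattern (n=1): 0.2400 : 0.7600
Convolve the two distributions (both contribute in 2-u steps):
  M: 0.10921535×0.2400 = 0.026212
  M+2: 0.10921535×0.7600 + 0.35780594×0.2400 = 0.168877
  M+4: 0.35780594×0.7600 + 0.39074206×0.2400 = 0.365711
  M+6: 0.39074206×0.7600 + 0.14223665×0.2400 = 0.331101
  M+8: 0.14223665×0.7600 = 0.108100
Scale to base peak (0.365711) = 100: 7.17 : 46.18 : 100.00 : 90.54 : 29.56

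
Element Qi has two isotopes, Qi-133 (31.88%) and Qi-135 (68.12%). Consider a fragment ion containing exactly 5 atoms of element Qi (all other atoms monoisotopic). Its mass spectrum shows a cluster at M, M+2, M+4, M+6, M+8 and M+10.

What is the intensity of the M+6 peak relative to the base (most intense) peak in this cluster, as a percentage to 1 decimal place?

Binomial terms of (0.3188 + 0.6812)^5: M 0.0033, M+2 0.0352, M+4 0.1504, M+6 0.3213, M+8 0.3432, M+10 0.1467 → M+8 is the base peak.
P(M+8) = C(5,4) × 0.3188^1 × 0.6812^4 = 5 × 0.3188 × 0.21532703 = 0.343231 (base)
P(M+6) = C(5,3) × 0.3188^2 × 0.6812^3 = 10 × 0.10163344 × 0.31609958 = 0.321263
Relative intensity = 0.321263 / 0.343231 × 100 = 93.6

93.6%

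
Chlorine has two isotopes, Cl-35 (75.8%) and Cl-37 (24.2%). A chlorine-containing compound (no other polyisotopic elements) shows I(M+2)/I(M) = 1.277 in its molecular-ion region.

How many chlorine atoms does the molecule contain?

For n independent Cl atoms, I(M+2)/I(M) = n · (abundance Cl-37) / (abundance Cl-35) = n · 0.242/0.758.
n = 1.277 × 0.758/0.242 = 4.00 ≈ 4

4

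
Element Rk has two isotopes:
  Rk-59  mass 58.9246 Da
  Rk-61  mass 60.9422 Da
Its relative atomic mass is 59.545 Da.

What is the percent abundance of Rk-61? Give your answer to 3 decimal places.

With x = fraction of Rk-59 (so Rk-61 is 1 − x):
58.9246·x + 60.9422·(1 − x) = 59.545
(58.9246 − 60.9422)·x = 59.545 − 60.9422
x = -1.3972 / -2.0176 = 0.69251 → 69.251% Rk-59, 30.749% Rk-61.

30.749%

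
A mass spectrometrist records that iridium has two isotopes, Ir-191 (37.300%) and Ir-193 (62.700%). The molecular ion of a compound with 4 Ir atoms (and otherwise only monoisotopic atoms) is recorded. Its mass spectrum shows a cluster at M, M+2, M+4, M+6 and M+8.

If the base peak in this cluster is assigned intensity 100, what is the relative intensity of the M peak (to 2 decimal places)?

(0.37300 + 0.62700)^4 gives M 0.0194, M+2 0.1302, M+4 0.3282, M+6 0.3678, M+8 0.1546; the largest is M+6.
P(M+6) = C(4,3) × 0.37300^1 × 0.62700^3 = 4 × 0.3730 × 0.24649188 = 0.367766 (base)
P(M) = C(4,0) × 0.37300^4 × 0.62700^0 = 1 × 0.01935688 × 1.0000 = 0.019357
Relative intensity = 0.019357 / 0.367766 × 100 = 5.26

5.26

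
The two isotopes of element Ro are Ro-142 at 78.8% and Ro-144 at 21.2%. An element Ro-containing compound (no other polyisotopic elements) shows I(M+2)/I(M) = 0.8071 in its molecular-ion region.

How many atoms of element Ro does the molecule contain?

3

For n independent Ro atoms, I(M+2)/I(M) = n · (abundance Ro-144) / (abundance Ro-142) = n · 0.212/0.788.
n = 0.8071 × 0.788/0.212 = 3.00 ≈ 3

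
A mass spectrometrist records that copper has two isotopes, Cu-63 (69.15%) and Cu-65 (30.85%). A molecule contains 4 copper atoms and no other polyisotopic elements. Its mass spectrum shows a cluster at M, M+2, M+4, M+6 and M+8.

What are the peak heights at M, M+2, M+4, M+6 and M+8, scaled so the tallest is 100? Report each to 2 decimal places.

Each Cu atom is independently Cu-63 (p = 0.6915) or Cu-65 (q = 0.3085); the cluster is the binomial expansion (p + q)^4.
P(M) = 0.6915^4 = 0.228649
P(M+2) = 4 × 0.6915^3 × 0.3085^1 = 0.408030
P(M+4) = 6 × 0.6915^2 × 0.3085^2 = 0.273052
P(M+6) = 4 × 0.6915^1 × 0.3085^3 = 0.081212
P(M+8) = 0.3085^4 = 0.009058
The M+2 peak is largest (0.408030); scaling to 100 gives 56.04 : 100.00 : 66.92 : 19.90 : 2.22.

56.04 : 100.00 : 66.92 : 19.90 : 2.22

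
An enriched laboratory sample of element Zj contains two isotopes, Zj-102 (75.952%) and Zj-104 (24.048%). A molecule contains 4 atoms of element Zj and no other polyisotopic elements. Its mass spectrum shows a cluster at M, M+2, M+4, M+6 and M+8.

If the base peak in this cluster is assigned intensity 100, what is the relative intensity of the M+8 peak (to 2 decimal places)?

0.79

Binomial terms of (0.75952 + 0.24048)^4: M 0.3328, M+2 0.4215, M+4 0.2002, M+6 0.0423, M+8 0.0033 → M+2 is the base peak.
P(M+2) = C(4,1) × 0.75952^3 × 0.24048^1 = 4 × 0.43814478 × 0.24048 = 0.421460 (base)
P(M+8) = C(4,4) × 0.75952^0 × 0.24048^4 = 1 × 1.0000 × 0.00334438 = 0.003344
Relative intensity = 0.003344 / 0.421460 × 100 = 0.79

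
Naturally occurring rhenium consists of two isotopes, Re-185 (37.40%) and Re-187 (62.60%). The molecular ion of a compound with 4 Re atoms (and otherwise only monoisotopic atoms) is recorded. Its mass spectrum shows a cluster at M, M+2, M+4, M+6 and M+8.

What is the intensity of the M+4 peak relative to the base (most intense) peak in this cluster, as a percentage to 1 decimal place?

89.6%

Binomial terms of (0.3740 + 0.6260)^4: M 0.0196, M+2 0.1310, M+4 0.3289, M+6 0.3670, M+8 0.1536 → M+6 is the base peak.
P(M+6) = C(4,3) × 0.3740^1 × 0.6260^3 = 4 × 0.3740 × 0.24531438 = 0.366990 (base)
P(M+4) = C(4,2) × 0.3740^2 × 0.6260^2 = 6 × 0.139876 × 0.391876 = 0.328884
Relative intensity = 0.328884 / 0.366990 × 100 = 89.6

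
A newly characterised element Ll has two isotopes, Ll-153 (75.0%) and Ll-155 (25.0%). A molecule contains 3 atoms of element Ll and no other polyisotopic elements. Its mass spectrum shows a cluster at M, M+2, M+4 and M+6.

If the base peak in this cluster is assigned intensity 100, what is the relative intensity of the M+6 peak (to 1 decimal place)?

Term probabilities: M 0.4219, M+2 0.4219, M+4 0.1406, M+6 0.0156. Base peak = M.
P(M) = C(3,0) × 0.750^3 × 0.250^0 = 1 × 0.421875 × 1.0000 = 0.421875 (base)
P(M+6) = C(3,3) × 0.750^0 × 0.250^3 = 1 × 1.0000 × 0.015625 = 0.015625
Relative intensity = 0.015625 / 0.421875 × 100 = 3.7

3.7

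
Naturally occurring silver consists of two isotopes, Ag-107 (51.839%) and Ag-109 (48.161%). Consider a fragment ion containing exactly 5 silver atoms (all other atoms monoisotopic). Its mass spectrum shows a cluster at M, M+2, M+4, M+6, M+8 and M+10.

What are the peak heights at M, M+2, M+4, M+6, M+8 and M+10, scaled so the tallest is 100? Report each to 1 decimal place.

Each Ag atom is independently Ag-107 (p = 0.51839) or Ag-109 (q = 0.48161); the cluster is the binomial expansion (p + q)^5.
P(M) = 0.51839^5 = 0.037435
P(M+2) = 5 × 0.51839^4 × 0.48161^1 = 0.173897
P(M+4) = 10 × 0.51839^3 × 0.48161^2 = 0.323118
P(M+6) = 10 × 0.51839^2 × 0.48161^3 = 0.300192
P(M+8) = 5 × 0.51839^1 × 0.48161^4 = 0.139447
P(M+10) = 0.48161^5 = 0.025911
The M+4 peak is largest (0.323118); scaling to 100 gives 11.6 : 53.8 : 100.0 : 92.9 : 43.2 : 8.0.

11.6 : 53.8 : 100.0 : 92.9 : 43.2 : 8.0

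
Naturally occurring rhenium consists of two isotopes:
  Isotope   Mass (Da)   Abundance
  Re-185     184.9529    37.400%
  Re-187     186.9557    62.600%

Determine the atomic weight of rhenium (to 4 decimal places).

186.2067 Da

Weight each isotope mass by its fractional abundance: 0.37400 × 184.9529 + 0.62600 × 186.9557
= 69.17238 + 117.03427 = 186.20665 Da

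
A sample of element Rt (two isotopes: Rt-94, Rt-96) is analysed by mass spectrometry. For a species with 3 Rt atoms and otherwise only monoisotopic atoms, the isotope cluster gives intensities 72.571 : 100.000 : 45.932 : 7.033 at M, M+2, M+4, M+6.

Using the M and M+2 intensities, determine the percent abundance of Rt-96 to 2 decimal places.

31.47%

If p is the fraction of Rt that is Rt-94, then I(M+2)/I(M) = [C(3,1)·p^2·(1−p)] / p^3 = 3·(1−p)/p = 100.000/72.571 = 1.3780
(1−p)/p = 1.3780/3 = 0.4593  ⇒  p = 1/(1 + 0.4593) = 0.6853
Rt-94: 68.53%, Rt-96: 31.47%.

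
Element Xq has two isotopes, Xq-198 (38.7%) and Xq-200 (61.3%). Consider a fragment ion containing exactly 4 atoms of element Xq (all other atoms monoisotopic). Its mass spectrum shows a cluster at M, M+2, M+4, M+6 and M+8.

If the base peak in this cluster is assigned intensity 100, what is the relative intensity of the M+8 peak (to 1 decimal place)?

39.6

Term probabilities: M 0.0224, M+2 0.1421, M+4 0.3377, M+6 0.3566, M+8 0.1412. Base peak = M+6.
P(M+6) = C(4,3) × 0.387^1 × 0.613^3 = 4 × 0.3870 × 0.2303464 = 0.356576 (base)
P(M+8) = C(4,4) × 0.387^0 × 0.613^4 = 1 × 1.0000 × 0.14120234 = 0.141202
Relative intensity = 0.141202 / 0.356576 × 100 = 39.6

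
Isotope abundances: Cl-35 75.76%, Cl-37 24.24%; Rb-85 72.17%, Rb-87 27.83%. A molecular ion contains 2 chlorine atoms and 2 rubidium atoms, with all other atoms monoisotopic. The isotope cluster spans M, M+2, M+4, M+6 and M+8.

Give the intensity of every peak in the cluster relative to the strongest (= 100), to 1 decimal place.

Chlorine pattern (n=2): 0.57395776 : 0.36728448 : 0.05875776
Rubidium pattern (n=2): 0.52085089 : 0.40169822 : 0.07745089
Convolve the two distributions (both contribute in 2-u steps):
  M: 0.57395776×0.52085089 = 0.298946
  M+2: 0.57395776×0.40169822 + 0.36728448×0.52085089 = 0.421858
  M+4: 0.57395776×0.07745089 + 0.36728448×0.40169822 + 0.05875776×0.52085089 = 0.222595
  M+6: 0.36728448×0.07745089 + 0.05875776×0.40169822 = 0.052049
  M+8: 0.05875776×0.07745089 = 0.004551
Scale to base peak (0.421858) = 100: 70.9 : 100.0 : 52.8 : 12.3 : 1.1

70.9 : 100.0 : 52.8 : 12.3 : 1.1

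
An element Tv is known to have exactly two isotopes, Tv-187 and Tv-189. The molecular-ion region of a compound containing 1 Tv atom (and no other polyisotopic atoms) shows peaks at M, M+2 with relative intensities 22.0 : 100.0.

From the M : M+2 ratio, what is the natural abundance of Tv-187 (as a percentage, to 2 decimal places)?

If p is the fraction of Tv that is Tv-187, then I(M+2)/I(M) = [C(1,1)·p^0·(1−p)] / p^1 = 1·(1−p)/p = 100.0/22.0 = 4.5455
(1−p)/p = 4.5455/1 = 4.5455  ⇒  p = 1/(1 + 4.5455) = 0.1803
Tv-187: 18.03%, Tv-189: 81.97%.

18.03%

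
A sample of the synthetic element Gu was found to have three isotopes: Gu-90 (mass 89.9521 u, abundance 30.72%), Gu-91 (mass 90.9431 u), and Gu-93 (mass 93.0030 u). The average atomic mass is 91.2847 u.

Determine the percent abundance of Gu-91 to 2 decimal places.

Let x and y be the fractions of Gu-91 and Gu-93. Then x + y = 1 − 0.3072 = 0.6928 and 90.9431x + 93.0030y = 91.2847 − 0.3072×89.9521 = 63.65141488.
Substituting: 90.9431x + 93.0030(0.6928 − x) = 63.65141488
(90.9431 − 93.0030)x = -0.78106352  ⇒  x = 0.37918, y = 0.31362
Gu-91: 37.92%, Gu-93: 31.36%.

37.92%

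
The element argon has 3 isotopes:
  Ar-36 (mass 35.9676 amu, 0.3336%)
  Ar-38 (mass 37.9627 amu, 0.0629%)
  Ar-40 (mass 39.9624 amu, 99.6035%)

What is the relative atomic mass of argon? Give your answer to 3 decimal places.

Weight each isotope mass by its fractional abundance: 0.003336 × 35.9676 + 0.000629 × 37.9627 + 0.996035 × 39.9624
= 0.11999 + 0.02388 + 39.80395 = 39.94782 amu

39.948 amu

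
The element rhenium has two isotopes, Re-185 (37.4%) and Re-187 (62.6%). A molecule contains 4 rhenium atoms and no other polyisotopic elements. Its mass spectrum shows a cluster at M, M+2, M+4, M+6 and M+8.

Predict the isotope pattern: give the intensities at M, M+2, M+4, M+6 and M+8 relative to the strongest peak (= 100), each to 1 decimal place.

5.3 : 35.7 : 89.6 : 100.0 : 41.8

The 4 Re atoms are independent, so intensities follow the terms of (0.374 + 0.626)^4.
P(M) = 0.374^4 = 0.019565
P(M+2) = 4 × 0.374^3 × 0.626^1 = 0.130993
P(M+4) = 6 × 0.374^2 × 0.626^2 = 0.328884
P(M+6) = 4 × 0.374^1 × 0.626^3 = 0.366990
P(M+8) = 0.626^4 = 0.153567
The M+6 peak is largest (0.366990); scaling to 100 gives 5.3 : 35.7 : 89.6 : 100.0 : 41.8.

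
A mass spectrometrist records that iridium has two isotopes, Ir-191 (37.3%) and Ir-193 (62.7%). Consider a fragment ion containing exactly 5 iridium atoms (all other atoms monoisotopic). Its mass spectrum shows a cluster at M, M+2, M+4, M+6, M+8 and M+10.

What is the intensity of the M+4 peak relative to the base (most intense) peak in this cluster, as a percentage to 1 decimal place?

59.5%

Term probabilities: M 0.0072, M+2 0.0607, M+4 0.2040, M+6 0.3429, M+8 0.2882, M+10 0.0969. Base peak = M+6.
P(M+6) = C(5,3) × 0.373^2 × 0.627^3 = 10 × 0.139129 × 0.24649188 = 0.342942 (base)
P(M+4) = C(5,2) × 0.373^3 × 0.627^2 = 10 × 0.05189512 × 0.393129 = 0.204015
Relative intensity = 0.204015 / 0.342942 × 100 = 59.5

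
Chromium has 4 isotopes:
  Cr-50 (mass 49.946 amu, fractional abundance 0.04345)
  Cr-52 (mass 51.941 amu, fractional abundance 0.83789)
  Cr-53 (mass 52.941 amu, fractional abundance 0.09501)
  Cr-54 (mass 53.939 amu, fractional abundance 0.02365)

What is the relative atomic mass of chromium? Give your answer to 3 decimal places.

Weight each isotope mass by its fractional abundance: 0.04345 × 49.946 + 0.83789 × 51.941 + 0.09501 × 52.941 + 0.02365 × 53.939
= 2.1702 + 43.5208 + 5.0299 + 1.2757 = 51.9966 amu

51.997 amu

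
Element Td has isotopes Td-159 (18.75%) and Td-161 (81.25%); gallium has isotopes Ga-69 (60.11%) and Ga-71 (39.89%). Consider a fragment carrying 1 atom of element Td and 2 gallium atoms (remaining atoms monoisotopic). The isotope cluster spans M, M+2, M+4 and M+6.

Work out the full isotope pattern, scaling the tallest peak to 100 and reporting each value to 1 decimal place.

16.2 : 91.4 : 100.0 : 30.8

Element Td pattern (n=1): 0.1875 : 0.8125
Gallium pattern (n=2): 0.36132121 : 0.47955758 : 0.15912121
Convolve the two distributions (both contribute in 2-u steps):
  M: 0.1875×0.36132121 = 0.067748
  M+2: 0.1875×0.47955758 + 0.8125×0.36132121 = 0.383491
  M+4: 0.1875×0.15912121 + 0.8125×0.47955758 = 0.419476
  M+6: 0.8125×0.15912121 = 0.129286
Scale to base peak (0.419476) = 100: 16.2 : 91.4 : 100.0 : 30.8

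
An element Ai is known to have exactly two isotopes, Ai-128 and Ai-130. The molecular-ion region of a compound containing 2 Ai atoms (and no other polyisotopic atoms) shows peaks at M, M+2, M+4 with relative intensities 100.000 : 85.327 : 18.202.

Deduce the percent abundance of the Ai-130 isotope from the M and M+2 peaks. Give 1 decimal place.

29.9%

Write p for the Ai-128 fraction. I(M+2)/I(M) = [C(2,1)·p^1·(1−p)] / p^2 = 2·(1−p)/p = 85.327/100.000 = 0.8533
(1−p)/p = 0.8533/2 = 0.4266  ⇒  p = 1/(1 + 0.4266) = 0.7010
Ai-128: 70.1%, Ai-130: 29.9%.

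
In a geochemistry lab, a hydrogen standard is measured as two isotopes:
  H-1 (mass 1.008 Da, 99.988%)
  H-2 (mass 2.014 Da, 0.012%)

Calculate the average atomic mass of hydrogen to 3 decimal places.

Weight each isotope mass by its fractional abundance: 0.99988 × 1.008 + 0.00012 × 2.014
= 1.0079 + 0.0002 = 1.0081 Da

1.008 Da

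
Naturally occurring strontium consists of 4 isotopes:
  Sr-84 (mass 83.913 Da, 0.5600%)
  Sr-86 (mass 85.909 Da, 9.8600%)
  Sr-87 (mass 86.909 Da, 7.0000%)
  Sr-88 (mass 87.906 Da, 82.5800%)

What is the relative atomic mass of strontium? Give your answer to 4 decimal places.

Ar = Σ fᵢ·mᵢ = 0.005600 × 83.913 + 0.098600 × 85.909 + 0.070000 × 86.909 + 0.825800 × 87.906
= 0.46991 + 8.47063 + 6.08363 + 72.59277 = 87.61694 Da

87.6169 Da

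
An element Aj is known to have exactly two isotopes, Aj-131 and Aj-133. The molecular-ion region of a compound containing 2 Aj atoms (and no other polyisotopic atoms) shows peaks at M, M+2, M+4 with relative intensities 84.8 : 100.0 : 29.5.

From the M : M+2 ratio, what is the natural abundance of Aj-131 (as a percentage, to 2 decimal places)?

Let p = fractional abundance of Aj-131. I(M+2)/I(M) = [C(2,1)·p^1·(1−p)] / p^2 = 2·(1−p)/p = 100.0/84.8 = 1.1792
(1−p)/p = 1.1792/2 = 0.5896  ⇒  p = 1/(1 + 0.5896) = 0.6291
Aj-131: 62.91%, Aj-133: 37.09%.

62.91%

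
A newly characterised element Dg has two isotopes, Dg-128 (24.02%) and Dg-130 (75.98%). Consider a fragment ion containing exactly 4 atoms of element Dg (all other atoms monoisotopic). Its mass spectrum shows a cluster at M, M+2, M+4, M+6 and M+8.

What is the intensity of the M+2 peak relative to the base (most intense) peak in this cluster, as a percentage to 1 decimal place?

10.0%

(0.2402 + 0.7598)^4 gives M 0.0033, M+2 0.0421, M+4 0.1998, M+6 0.4214, M+8 0.3333; the largest is M+6.
P(M+6) = C(4,3) × 0.2402^1 × 0.7598^3 = 4 × 0.2402 × 0.43862953 = 0.421435 (base)
P(M+2) = C(4,1) × 0.2402^3 × 0.7598^1 = 4 × 0.01385859 × 0.7598 = 0.042119
Relative intensity = 0.042119 / 0.421435 × 100 = 10.0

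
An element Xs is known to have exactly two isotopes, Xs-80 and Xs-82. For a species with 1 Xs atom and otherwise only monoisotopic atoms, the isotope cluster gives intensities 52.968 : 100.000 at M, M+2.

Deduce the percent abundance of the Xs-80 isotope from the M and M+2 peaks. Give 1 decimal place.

34.6%

Let p = fractional abundance of Xs-80. I(M+2)/I(M) = [C(1,1)·p^0·(1−p)] / p^1 = 1·(1−p)/p = 100.000/52.968 = 1.8879
(1−p)/p = 1.8879/1 = 1.8879  ⇒  p = 1/(1 + 1.8879) = 0.3463
Xs-80: 34.6%, Xs-82: 65.4%.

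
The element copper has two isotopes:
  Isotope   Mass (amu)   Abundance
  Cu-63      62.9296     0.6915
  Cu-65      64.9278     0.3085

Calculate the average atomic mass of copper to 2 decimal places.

The abundance-weighted mean is 0.6915 × 62.9296 + 0.3085 × 64.9278
= 43.51582 + 20.03023 = 63.54605 amu

63.55 amu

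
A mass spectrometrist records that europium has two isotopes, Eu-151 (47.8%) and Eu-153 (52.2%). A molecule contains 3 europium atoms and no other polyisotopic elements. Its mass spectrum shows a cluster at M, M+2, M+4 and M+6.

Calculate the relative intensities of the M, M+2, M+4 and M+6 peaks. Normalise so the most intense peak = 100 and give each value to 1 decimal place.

The 3 Eu atoms are independent, so intensities follow the terms of (0.478 + 0.522)^3.
P(M) = 0.478^3 = 0.109215
P(M+2) = 3 × 0.478^2 × 0.522^1 = 0.357806
P(M+4) = 3 × 0.478^1 × 0.522^2 = 0.390742
P(M+6) = 0.522^3 = 0.142237
The M+4 peak is largest (0.390742); scaling to 100 gives 28.0 : 91.6 : 100.0 : 36.4.

28.0 : 91.6 : 100.0 : 36.4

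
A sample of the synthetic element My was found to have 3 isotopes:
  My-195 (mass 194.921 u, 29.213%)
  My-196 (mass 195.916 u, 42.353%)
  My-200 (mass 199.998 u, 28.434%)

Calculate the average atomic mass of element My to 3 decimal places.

196.786 u

Weight each isotope mass by its fractional abundance: 0.29213 × 194.921 + 0.42353 × 195.916 + 0.28434 × 199.998
= 56.9423 + 82.9763 + 56.8674 = 196.7860 u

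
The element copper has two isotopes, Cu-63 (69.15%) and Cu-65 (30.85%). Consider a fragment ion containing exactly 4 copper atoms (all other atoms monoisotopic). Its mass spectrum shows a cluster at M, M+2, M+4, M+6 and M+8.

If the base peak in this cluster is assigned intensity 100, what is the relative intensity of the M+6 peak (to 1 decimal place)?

Binomial terms of (0.6915 + 0.3085)^4: M 0.2286, M+2 0.4080, M+4 0.2731, M+6 0.0812, M+8 0.0091 → M+2 is the base peak.
P(M+2) = C(4,1) × 0.6915^3 × 0.3085^1 = 4 × 0.33065611 × 0.3085 = 0.408030 (base)
P(M+6) = C(4,3) × 0.6915^1 × 0.3085^3 = 4 × 0.6915 × 0.02936064 = 0.081212
Relative intensity = 0.081212 / 0.408030 × 100 = 19.9

19.9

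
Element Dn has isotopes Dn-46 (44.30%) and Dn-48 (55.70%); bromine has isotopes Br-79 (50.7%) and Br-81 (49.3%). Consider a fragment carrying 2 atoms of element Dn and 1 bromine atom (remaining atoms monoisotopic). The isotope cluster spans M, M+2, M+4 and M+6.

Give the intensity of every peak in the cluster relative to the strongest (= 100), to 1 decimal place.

24.8 : 86.6 : 100.0 : 38.2

Element Dn pattern (n=2): 0.196249 : 0.493502 : 0.310249
Bromine pattern (n=1): 0.5070 : 0.4930
Convolve the two distributions (both contribute in 2-u steps):
  M: 0.196249×0.5070 = 0.099498
  M+2: 0.196249×0.4930 + 0.493502×0.5070 = 0.346956
  M+4: 0.493502×0.4930 + 0.310249×0.5070 = 0.400593
  M+6: 0.310249×0.4930 = 0.152953
Scale to base peak (0.400593) = 100: 24.8 : 86.6 : 100.0 : 38.2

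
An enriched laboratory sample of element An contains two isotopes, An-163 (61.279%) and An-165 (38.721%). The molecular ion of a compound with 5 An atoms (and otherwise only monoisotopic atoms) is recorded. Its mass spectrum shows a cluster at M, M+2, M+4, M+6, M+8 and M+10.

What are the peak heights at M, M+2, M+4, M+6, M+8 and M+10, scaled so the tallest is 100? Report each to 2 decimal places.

Expanding (0.61279 + 0.38721)^5:
P(M) = 0.61279^5 = 0.086409
P(M+2) = 5 × 0.61279^4 × 0.38721^1 = 0.273000
P(M+4) = 10 × 0.61279^3 × 0.38721^2 = 0.345007
P(M+6) = 10 × 0.61279^2 × 0.38721^3 = 0.218003
P(M+8) = 5 × 0.61279^1 × 0.38721^4 = 0.068876
P(M+10) = 0.38721^5 = 0.008704
The M+4 peak is largest (0.345007); scaling to 100 gives 25.05 : 79.13 : 100.00 : 63.19 : 19.96 : 2.52.

25.05 : 79.13 : 100.00 : 63.19 : 19.96 : 2.52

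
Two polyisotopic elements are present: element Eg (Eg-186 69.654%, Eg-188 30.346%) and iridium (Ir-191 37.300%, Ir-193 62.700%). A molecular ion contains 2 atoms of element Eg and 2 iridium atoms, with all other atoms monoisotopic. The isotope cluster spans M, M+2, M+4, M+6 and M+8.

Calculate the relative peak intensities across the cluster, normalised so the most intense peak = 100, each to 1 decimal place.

16.8 : 71.2 : 100.0 : 52.1 : 9.0

Element Eg pattern (n=2): 0.48516797 : 0.42274406 : 0.09208797
Iridium pattern (n=2): 0.139129 : 0.467742 : 0.393129
Convolve the two distributions (both contribute in 2-u steps):
  M: 0.48516797×0.139129 = 0.067501
  M+2: 0.48516797×0.467742 + 0.42274406×0.139129 = 0.285749
  M+4: 0.48516797×0.393129 + 0.42274406×0.467742 + 0.09208797×0.139129 = 0.401281
  M+6: 0.42274406×0.393129 + 0.09208797×0.467742 = 0.209266
  M+8: 0.09208797×0.393129 = 0.036202
Scale to base peak (0.401281) = 100: 16.8 : 71.2 : 100.0 : 52.1 : 9.0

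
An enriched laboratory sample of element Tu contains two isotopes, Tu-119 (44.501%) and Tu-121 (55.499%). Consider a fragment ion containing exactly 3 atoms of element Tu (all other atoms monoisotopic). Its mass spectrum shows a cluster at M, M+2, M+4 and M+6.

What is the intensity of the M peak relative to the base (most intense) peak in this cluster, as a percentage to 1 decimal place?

21.4%

Binomial terms of (0.44501 + 0.55499)^3: M 0.0881, M+2 0.3297, M+4 0.4112, M+6 0.1709 → M+4 is the base peak.
P(M+4) = C(3,2) × 0.44501^1 × 0.55499^2 = 3 × 0.44501 × 0.3080139 = 0.411208 (base)
P(M) = C(3,0) × 0.44501^3 × 0.55499^0 = 1 × 0.08812707 × 1.0000 = 0.088127
Relative intensity = 0.088127 / 0.411208 × 100 = 21.4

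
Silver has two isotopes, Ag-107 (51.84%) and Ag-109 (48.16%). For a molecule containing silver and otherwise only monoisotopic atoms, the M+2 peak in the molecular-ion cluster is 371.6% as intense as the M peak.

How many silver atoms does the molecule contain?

4

For n independent Ag atoms, I(M+2)/I(M) = n · (abundance Ag-109) / (abundance Ag-107) = n · 0.4816/0.5184.
n = 3.716 × 0.5184/0.4816 = 4.00 ≈ 4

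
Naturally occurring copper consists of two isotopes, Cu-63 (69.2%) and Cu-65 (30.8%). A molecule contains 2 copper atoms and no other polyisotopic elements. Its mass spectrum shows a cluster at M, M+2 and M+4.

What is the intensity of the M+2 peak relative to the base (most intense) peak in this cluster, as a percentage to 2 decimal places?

(0.692 + 0.308)^2 gives M 0.4789, M+2 0.4263, M+4 0.0949; the largest is M.
P(M) = C(2,0) × 0.692^2 × 0.308^0 = 1 × 0.478864 × 1.0000 = 0.478864 (base)
P(M+2) = C(2,1) × 0.692^1 × 0.308^1 = 2 × 0.6920 × 0.3080 = 0.426272
Relative intensity = 0.426272 / 0.478864 × 100 = 89.02

89.02%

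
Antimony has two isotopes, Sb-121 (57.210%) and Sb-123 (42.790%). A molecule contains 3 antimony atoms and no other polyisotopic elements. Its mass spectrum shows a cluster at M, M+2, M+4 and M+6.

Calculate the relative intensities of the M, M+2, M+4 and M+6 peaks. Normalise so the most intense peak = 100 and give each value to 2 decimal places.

44.57 : 100.00 : 74.79 : 18.65

The 3 Sb atoms are independent, so intensities follow the terms of (0.57210 + 0.42790)^3.
P(M) = 0.57210^3 = 0.187247
P(M+2) = 3 × 0.57210^2 × 0.42790^1 = 0.420153
P(M+4) = 3 × 0.57210^1 × 0.42790^2 = 0.314252
P(M+6) = 0.42790^3 = 0.078348
The M+2 peak is largest (0.420153); scaling to 100 gives 44.57 : 100.00 : 74.79 : 18.65.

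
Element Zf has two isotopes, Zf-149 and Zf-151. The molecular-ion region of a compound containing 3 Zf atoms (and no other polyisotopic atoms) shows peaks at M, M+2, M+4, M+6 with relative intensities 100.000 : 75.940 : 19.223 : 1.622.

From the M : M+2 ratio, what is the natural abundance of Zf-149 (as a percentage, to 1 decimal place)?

79.8%

Let p = fractional abundance of Zf-149. I(M+2)/I(M) = [C(3,1)·p^2·(1−p)] / p^3 = 3·(1−p)/p = 75.940/100.000 = 0.7594
(1−p)/p = 0.7594/3 = 0.2531  ⇒  p = 1/(1 + 0.2531) = 0.7980
Zf-149: 79.8%, Zf-151: 20.2%.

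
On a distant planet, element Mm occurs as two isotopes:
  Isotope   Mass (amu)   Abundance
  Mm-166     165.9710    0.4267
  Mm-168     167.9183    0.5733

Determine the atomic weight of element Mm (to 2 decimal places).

167.09 amu

Weight each isotope mass by its fractional abundance: 0.4267 × 165.9710 + 0.5733 × 167.9183
= 70.81983 + 96.26756 = 167.08739 amu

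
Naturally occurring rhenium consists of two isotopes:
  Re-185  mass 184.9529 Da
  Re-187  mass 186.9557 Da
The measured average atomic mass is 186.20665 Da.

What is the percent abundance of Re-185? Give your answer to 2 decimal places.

37.40%

Let x be the fractional abundance of Re-185; then Re-187 has abundance 1 − x.
184.9529·x + 186.9557·(1 − x) = 186.20665
(184.9529 − 186.9557)·x = 186.20665 − 186.9557
x = -0.74905 / -2.0028 = 0.37400 → 37.40% Re-185, 62.60% Re-187.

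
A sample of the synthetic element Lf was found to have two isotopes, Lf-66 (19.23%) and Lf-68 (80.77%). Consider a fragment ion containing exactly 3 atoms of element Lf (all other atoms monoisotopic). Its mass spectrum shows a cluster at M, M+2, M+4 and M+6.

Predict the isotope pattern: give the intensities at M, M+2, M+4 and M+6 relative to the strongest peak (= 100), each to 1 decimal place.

Each Lf atom is independently Lf-66 (p = 0.1923) or Lf-68 (q = 0.8077); the cluster is the binomial expansion (p + q)^3.
P(M) = 0.1923^3 = 0.007111
P(M+2) = 3 × 0.1923^2 × 0.8077^1 = 0.089605
P(M+4) = 3 × 0.1923^1 × 0.8077^2 = 0.376358
P(M+6) = 0.8077^3 = 0.526927
The M+6 peak is largest (0.526927); scaling to 100 gives 1.3 : 17.0 : 71.4 : 100.0.

1.3 : 17.0 : 71.4 : 100.0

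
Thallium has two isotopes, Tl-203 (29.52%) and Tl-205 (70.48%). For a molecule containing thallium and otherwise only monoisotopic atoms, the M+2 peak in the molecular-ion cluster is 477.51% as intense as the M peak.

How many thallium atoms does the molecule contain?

2

For n independent Tl atoms, I(M+2)/I(M) = n · (abundance Tl-205) / (abundance Tl-203) = n · 0.7048/0.2952.
n = 4.7751 × 0.2952/0.7048 = 2.00 ≈ 2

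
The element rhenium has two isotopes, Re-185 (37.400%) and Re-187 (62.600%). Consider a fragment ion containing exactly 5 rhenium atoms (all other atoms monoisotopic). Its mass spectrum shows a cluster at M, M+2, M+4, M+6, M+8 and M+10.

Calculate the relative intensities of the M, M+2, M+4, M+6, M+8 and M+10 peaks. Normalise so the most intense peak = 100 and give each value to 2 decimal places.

The 5 Re atoms are independent, so intensities follow the terms of (0.37400 + 0.62600)^5.
P(M) = 0.37400^5 = 0.007317
P(M+2) = 5 × 0.37400^4 × 0.62600^1 = 0.061239
P(M+4) = 10 × 0.37400^3 × 0.62600^2 = 0.205005
P(M+6) = 10 × 0.37400^2 × 0.62600^3 = 0.343136
P(M+8) = 5 × 0.37400^1 × 0.62600^4 = 0.287170
P(M+10) = 0.62600^5 = 0.096133
The M+6 peak is largest (0.343136); scaling to 100 gives 2.13 : 17.85 : 59.74 : 100.00 : 83.69 : 28.02.

2.13 : 17.85 : 59.74 : 100.00 : 83.69 : 28.02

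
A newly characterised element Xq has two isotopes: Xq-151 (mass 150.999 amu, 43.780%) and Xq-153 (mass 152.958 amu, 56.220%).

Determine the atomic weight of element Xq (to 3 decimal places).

152.100 amu

Average mass = Σ (abundance × isotope mass) = 0.43780 × 150.999 + 0.56220 × 152.958
= 66.1074 + 85.9930 = 152.1004 amu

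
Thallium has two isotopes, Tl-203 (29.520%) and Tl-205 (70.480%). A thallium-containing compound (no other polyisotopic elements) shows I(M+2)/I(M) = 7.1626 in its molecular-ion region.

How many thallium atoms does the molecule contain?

For n independent Tl atoms, I(M+2)/I(M) = n · (abundance Tl-205) / (abundance Tl-203) = n · 0.70480/0.29520.
n = 7.1626 × 0.29520/0.70480 = 3.00 ≈ 3

3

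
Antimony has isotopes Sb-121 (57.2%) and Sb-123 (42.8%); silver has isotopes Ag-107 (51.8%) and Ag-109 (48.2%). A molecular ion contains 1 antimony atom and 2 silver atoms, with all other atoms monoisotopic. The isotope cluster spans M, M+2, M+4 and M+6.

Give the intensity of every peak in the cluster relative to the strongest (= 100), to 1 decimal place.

38.3 : 100.0 : 86.6 : 24.8

Antimony pattern (n=1): 0.5720 : 0.4280
Silver pattern (n=2): 0.268324 : 0.499352 : 0.232324
Convolve the two distributions (both contribute in 2-u steps):
  M: 0.5720×0.268324 = 0.153481
  M+2: 0.5720×0.499352 + 0.4280×0.268324 = 0.400472
  M+4: 0.5720×0.232324 + 0.4280×0.499352 = 0.346612
  M+6: 0.4280×0.232324 = 0.099435
Scale to base peak (0.400472) = 100: 38.3 : 100.0 : 86.6 : 24.8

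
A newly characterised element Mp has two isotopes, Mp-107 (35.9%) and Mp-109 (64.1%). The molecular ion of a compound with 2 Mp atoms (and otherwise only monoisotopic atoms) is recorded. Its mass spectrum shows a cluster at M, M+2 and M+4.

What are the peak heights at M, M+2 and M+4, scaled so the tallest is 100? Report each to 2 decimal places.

28.00 : 100.00 : 89.28

The 2 Mp atoms are independent, so intensities follow the terms of (0.359 + 0.641)^2.
P(M) = 0.359^2 = 0.128881
P(M+2) = 2 × 0.359^1 × 0.641^1 = 0.460238
P(M+4) = 0.641^2 = 0.410881
The M+2 peak is largest (0.460238); scaling to 100 gives 28.00 : 100.00 : 89.28.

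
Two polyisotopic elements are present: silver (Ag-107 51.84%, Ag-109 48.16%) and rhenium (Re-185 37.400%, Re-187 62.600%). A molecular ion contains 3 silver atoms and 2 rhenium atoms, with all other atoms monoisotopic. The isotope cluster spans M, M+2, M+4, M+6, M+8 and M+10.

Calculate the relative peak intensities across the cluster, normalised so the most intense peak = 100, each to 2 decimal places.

Silver pattern (n=3): 0.13931407 : 0.38827347 : 0.36071085 : 0.11170161
Rhenium pattern (n=2): 0.139876 : 0.468248 : 0.391876
Convolve the two distributions (both contribute in 2-u steps):
  M: 0.13931407×0.139876 = 0.019487
  M+2: 0.13931407×0.468248 + 0.38827347×0.139876 = 0.119544
  M+4: 0.13931407×0.391876 + 0.38827347×0.468248 + 0.36071085×0.139876 = 0.286857
  M+6: 0.38827347×0.391876 + 0.36071085×0.468248 + 0.11170161×0.139876 = 0.336682
  M+8: 0.36071085×0.391876 + 0.11170161×0.468248 = 0.193658
  M+10: 0.11170161×0.391876 = 0.043773
Scale to base peak (0.336682) = 100: 5.79 : 35.51 : 85.20 : 100.00 : 57.52 : 13.00

5.79 : 35.51 : 85.20 : 100.00 : 57.52 : 13.00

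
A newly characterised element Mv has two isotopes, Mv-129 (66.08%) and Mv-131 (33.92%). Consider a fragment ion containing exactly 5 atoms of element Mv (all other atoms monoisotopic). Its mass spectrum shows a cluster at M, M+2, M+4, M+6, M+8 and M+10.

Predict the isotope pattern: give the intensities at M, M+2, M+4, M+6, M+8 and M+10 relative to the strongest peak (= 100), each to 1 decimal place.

Each Mv atom is independently Mv-129 (p = 0.6608) or Mv-131 (q = 0.3392); the cluster is the binomial expansion (p + q)^5.
P(M) = 0.6608^5 = 0.125994
P(M+2) = 5 × 0.6608^4 × 0.3392^1 = 0.323375
P(M+4) = 10 × 0.6608^3 × 0.3392^2 = 0.331988
P(M+6) = 10 × 0.6608^2 × 0.3392^3 = 0.170415
P(M+8) = 5 × 0.6608^1 × 0.3392^4 = 0.043738
P(M+10) = 0.3392^5 = 0.004490
The M+4 peak is largest (0.331988); scaling to 100 gives 38.0 : 97.4 : 100.0 : 51.3 : 13.2 : 1.4.

38.0 : 97.4 : 100.0 : 51.3 : 13.2 : 1.4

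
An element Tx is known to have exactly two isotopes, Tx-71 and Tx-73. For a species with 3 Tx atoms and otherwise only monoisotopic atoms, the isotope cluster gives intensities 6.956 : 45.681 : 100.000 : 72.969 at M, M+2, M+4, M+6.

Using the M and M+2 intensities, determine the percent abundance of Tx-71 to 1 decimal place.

Let p = fractional abundance of Tx-71. I(M+2)/I(M) = [C(3,1)·p^2·(1−p)] / p^3 = 3·(1−p)/p = 45.681/6.956 = 6.5671
(1−p)/p = 6.5671/3 = 2.1890  ⇒  p = 1/(1 + 2.1890) = 0.3136
Tx-71: 31.4%, Tx-73: 68.6%.

31.4%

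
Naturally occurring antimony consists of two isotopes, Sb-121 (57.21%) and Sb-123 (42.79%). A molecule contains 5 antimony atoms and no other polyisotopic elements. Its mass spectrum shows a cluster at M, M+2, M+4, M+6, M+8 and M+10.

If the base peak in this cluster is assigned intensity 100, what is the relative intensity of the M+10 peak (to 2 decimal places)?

Term probabilities: M 0.0613, M+2 0.2292, M+4 0.3428, M+6 0.2564, M+8 0.0959, M+10 0.0143. Base peak = M+4.
P(M+4) = C(5,2) × 0.5721^3 × 0.4279^2 = 10 × 0.18724742 × 0.18309841 = 0.342847 (base)
P(M+10) = C(5,5) × 0.5721^0 × 0.4279^5 = 1 × 1.0000 × 0.01434536 = 0.014345
Relative intensity = 0.014345 / 0.342847 × 100 = 4.18

4.18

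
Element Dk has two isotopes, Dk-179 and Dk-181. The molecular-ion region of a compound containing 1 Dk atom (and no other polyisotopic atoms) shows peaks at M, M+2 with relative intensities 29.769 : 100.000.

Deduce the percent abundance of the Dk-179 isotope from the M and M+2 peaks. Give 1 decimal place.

22.9%

Let p = fractional abundance of Dk-179. I(M+2)/I(M) = [C(1,1)·p^0·(1−p)] / p^1 = 1·(1−p)/p = 100.000/29.769 = 3.3592
(1−p)/p = 3.3592/1 = 3.3592  ⇒  p = 1/(1 + 3.3592) = 0.2294
Dk-179: 22.9%, Dk-181: 77.1%.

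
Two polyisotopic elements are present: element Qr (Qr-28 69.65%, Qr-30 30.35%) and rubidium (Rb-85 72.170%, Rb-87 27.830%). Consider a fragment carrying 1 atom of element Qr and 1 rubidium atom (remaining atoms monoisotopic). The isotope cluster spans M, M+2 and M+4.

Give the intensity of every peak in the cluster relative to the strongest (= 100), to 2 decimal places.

100.00 : 82.14 : 16.80

Element Qr pattern (n=1): 0.6965 : 0.3035
Rubidium pattern (n=1): 0.7217 : 0.2783
Convolve the two distributions (both contribute in 2-u steps):
  M: 0.6965×0.7217 = 0.502664
  M+2: 0.6965×0.2783 + 0.3035×0.7217 = 0.412872
  M+4: 0.3035×0.2783 = 0.084464
Scale to base peak (0.502664) = 100: 100.00 : 82.14 : 16.80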